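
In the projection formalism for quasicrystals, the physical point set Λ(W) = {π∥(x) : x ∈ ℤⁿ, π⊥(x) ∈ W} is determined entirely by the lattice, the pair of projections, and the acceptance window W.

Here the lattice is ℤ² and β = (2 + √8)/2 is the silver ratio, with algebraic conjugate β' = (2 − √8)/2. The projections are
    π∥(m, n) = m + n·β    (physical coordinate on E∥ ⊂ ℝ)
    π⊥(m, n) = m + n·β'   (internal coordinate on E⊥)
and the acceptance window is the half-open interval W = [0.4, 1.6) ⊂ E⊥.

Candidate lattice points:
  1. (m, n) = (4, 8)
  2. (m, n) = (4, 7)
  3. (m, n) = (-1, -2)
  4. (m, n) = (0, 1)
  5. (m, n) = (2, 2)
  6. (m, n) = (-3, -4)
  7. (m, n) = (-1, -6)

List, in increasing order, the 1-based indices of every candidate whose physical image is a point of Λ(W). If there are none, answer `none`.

Compute β' = (2−√8)/2 = -0.414214, so π⊥(m,n) = m -0.414214·n.
[1] lift (4,8): star map gives 0.686292; window check 0.4 ≤ 0.686292 < 1.6 is true → IN Λ
[2] lift (4,7): star map gives 1.100505; window check 0.4 ≤ 1.100505 < 1.6 is true → IN Λ
[3] lift (-1,-2): star map gives -0.171573; window check 0.4 ≤ -0.171573 < 1.6 is false → out
[4] lift (0,1): star map gives -0.414214; window check 0.4 ≤ -0.414214 < 1.6 is false → out
[5] lift (2,2): star map gives 1.171573; window check 0.4 ≤ 1.171573 < 1.6 is true → IN Λ
[6] lift (-3,-4): star map gives -1.343146; window check 0.4 ≤ -1.343146 < 1.6 is false → out
[7] lift (-1,-6): star map gives 1.485281; window check 0.4 ≤ 1.485281 < 1.6 is true → IN Λ

1, 2, 5, 7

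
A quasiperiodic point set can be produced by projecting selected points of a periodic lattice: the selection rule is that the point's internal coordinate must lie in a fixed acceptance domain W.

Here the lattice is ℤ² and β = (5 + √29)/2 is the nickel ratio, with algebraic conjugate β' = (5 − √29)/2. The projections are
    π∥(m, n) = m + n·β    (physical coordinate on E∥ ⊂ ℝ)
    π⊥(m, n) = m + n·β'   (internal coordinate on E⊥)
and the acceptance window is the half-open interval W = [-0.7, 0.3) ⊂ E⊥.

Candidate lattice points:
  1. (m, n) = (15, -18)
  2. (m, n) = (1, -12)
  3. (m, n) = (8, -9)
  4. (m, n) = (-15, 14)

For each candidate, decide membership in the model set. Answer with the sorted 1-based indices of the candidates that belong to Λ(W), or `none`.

none

β' = (5−√29)/2 ≈ -0.192582.
#1 (15,-18): internal coord 15 + (-18)·β' = +18.466483; +18.466483 ∉ [-0.7, 0.3) → out
#2 (1,-12): internal coord 1 + (-12)·β' = +3.310989; +3.310989 ∉ [-0.7, 0.3) → out
#3 (8,-9): internal coord 8 + (-9)·β' = +9.733242; +9.733242 ∉ [-0.7, 0.3) → out
#4 (-15,14): internal coord -15 + (14)·β' = -17.696154; -17.696154 ∉ [-0.7, 0.3) → out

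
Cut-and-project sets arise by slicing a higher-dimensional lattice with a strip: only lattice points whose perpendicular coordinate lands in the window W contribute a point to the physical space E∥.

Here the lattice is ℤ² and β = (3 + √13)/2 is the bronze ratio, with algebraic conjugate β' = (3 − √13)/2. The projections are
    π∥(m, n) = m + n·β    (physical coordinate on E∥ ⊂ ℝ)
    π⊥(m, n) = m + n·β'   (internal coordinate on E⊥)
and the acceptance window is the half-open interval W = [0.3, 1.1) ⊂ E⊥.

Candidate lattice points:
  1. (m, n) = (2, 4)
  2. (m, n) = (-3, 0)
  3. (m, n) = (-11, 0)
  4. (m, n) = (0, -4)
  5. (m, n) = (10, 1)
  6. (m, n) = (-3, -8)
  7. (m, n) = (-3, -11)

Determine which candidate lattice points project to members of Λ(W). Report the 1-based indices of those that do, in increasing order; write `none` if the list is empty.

Compute β' = (3−√13)/2 = -0.3028, so π⊥(m,n) = m -0.3028·n.
#1 (2,4): internal coord 2 + (4)·β' = +0.7889; +0.7889 ∈ [0.3, 1.1) → IN Λ
#2 (-3,0): internal coord -3 + (0)·β' = -3.0000; -3.0000 ∉ [0.3, 1.1) → out
#3 (-11,0): internal coord -11 + (0)·β' = -11.0000; -11.0000 ∉ [0.3, 1.1) → out
#4 (0,-4): internal coord 0 + (-4)·β' = +1.2111; +1.2111 ∉ [0.3, 1.1) → out
#5 (10,1): internal coord 10 + (1)·β' = +9.6972; +9.6972 ∉ [0.3, 1.1) → out
#6 (-3,-8): internal coord -3 + (-8)·β' = -0.5778; -0.5778 ∉ [0.3, 1.1) → out
#7 (-3,-11): internal coord -3 + (-11)·β' = +0.3305; +0.3305 ∈ [0.3, 1.1) → IN Λ

1, 7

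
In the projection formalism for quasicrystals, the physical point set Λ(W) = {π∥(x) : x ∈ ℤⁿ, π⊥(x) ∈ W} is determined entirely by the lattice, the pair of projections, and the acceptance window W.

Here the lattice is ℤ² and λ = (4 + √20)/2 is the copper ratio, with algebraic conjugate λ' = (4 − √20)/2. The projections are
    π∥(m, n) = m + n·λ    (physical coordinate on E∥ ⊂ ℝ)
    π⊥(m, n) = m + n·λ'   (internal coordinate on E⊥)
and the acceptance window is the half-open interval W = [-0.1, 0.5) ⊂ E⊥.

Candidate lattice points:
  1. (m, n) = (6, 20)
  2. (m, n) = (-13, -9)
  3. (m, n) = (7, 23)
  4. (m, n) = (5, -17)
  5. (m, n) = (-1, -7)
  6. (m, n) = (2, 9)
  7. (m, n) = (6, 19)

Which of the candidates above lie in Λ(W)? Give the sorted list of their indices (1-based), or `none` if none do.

none

Numerically λ ≈ 4.2361 and λ' = −1/λ ≈ -0.2361.
#1 (6,20): internal coord 6 + (20)·λ' = +1.2786; +1.2786 ∉ [-0.1, 0.5) → out
#2 (-13,-9): internal coord -13 + (-9)·λ' = -10.8754; -10.8754 ∉ [-0.1, 0.5) → out
#3 (7,23): internal coord 7 + (23)·λ' = +1.5704; +1.5704 ∉ [-0.1, 0.5) → out
#4 (5,-17): internal coord 5 + (-17)·λ' = +9.0132; +9.0132 ∉ [-0.1, 0.5) → out
#5 (-1,-7): internal coord -1 + (-7)·λ' = +0.6525; +0.6525 ∉ [-0.1, 0.5) → out
#6 (2,9): internal coord 2 + (9)·λ' = -0.1246; -0.1246 ∉ [-0.1, 0.5) → out
#7 (6,19): internal coord 6 + (19)·λ' = +1.5147; +1.5147 ∉ [-0.1, 0.5) → out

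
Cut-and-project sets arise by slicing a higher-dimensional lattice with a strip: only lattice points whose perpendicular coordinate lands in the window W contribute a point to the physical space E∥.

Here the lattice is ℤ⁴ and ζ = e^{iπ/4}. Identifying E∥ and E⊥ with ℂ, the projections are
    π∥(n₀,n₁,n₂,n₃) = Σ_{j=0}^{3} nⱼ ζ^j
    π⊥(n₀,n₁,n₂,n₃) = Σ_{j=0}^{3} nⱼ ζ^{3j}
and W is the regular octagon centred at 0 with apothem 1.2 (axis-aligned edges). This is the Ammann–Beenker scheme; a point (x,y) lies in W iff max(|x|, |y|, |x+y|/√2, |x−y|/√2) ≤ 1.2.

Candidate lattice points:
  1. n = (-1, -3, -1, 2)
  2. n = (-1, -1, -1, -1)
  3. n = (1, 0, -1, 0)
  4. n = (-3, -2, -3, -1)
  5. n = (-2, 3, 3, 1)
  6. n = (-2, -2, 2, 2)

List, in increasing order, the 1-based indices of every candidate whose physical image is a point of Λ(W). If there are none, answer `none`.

With ζ = e^{iπ/4} the internal vectors are ζ^0,ζ^3,ζ^6,ζ^9.
#1 (-1, -3, -1, 2): internal (2.53553, 0.29289); octagon support 2.53553 vs apothem 1.2 → ∉ W
#2 (-1, -1, -1, -1): internal (-1.00000, -0.41421); octagon support 1.00000 vs apothem 1.2 → ∈ W
#3 (1, 0, -1, 0): internal (1.00000, 1.00000); octagon support 1.41421 vs apothem 1.2 → ∉ W
#4 (-3, -2, -3, -1): internal (-2.29289, 0.87868); octagon support 2.29289 vs apothem 1.2 → ∉ W
#5 (-2, 3, 3, 1): internal (-3.41421, -0.17157); octagon support 3.41421 vs apothem 1.2 → ∉ W
#6 (-2, -2, 2, 2): internal (0.82843, -2.00000); octagon support 2.00000 vs apothem 1.2 → ∉ W

2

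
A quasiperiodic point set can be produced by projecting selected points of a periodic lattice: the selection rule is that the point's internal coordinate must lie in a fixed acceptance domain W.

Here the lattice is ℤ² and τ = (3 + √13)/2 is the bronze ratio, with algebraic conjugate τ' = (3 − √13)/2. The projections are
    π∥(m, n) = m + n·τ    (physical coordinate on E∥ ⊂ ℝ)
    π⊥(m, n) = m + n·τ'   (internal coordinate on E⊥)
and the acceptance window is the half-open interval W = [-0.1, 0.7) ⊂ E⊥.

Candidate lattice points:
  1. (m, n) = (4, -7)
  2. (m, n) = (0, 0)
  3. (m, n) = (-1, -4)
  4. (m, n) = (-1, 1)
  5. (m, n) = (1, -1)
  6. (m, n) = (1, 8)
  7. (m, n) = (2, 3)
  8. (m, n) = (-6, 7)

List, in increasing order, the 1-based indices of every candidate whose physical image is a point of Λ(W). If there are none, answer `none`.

τ' = (3−√13)/2 ≈ -0.3028.
#1 (4,-7): internal coord 4 + (-7)·τ' = +6.1194; +6.1194 ∉ [-0.1, 0.7) → out
#2 (0,0): internal coord 0 + (0)·τ' = +0.0000; +0.0000 ∈ [-0.1, 0.7) → IN Λ
#3 (-1,-4): internal coord -1 + (-4)·τ' = +0.2111; +0.2111 ∈ [-0.1, 0.7) → IN Λ
#4 (-1,1): internal coord -1 + (1)·τ' = -1.3028; -1.3028 ∉ [-0.1, 0.7) → out
#5 (1,-1): internal coord 1 + (-1)·τ' = +1.3028; +1.3028 ∉ [-0.1, 0.7) → out
#6 (1,8): internal coord 1 + (8)·τ' = -1.4222; -1.4222 ∉ [-0.1, 0.7) → out
#7 (2,3): internal coord 2 + (3)·τ' = +1.0917; +1.0917 ∉ [-0.1, 0.7) → out
#8 (-6,7): internal coord -6 + (7)·τ' = -8.1194; -8.1194 ∉ [-0.1, 0.7) → out

2, 3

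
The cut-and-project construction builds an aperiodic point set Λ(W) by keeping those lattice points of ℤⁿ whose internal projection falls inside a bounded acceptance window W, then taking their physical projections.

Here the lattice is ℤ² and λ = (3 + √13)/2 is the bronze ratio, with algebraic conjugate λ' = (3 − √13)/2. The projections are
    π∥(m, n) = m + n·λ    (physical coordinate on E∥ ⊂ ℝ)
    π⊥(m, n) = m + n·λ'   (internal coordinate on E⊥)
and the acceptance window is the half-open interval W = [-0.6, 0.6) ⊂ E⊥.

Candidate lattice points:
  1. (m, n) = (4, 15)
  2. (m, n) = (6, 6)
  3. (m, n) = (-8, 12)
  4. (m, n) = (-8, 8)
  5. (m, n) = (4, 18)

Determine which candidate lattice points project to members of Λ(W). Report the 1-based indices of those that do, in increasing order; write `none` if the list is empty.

1

λ' = (3−√13)/2 ≈ -0.3028.
#1 (4,15): internal coord 4 + (15)·λ' = -0.5416; -0.5416 ∈ [-0.6, 0.6) → IN Λ
#2 (6,6): internal coord 6 + (6)·λ' = +4.1833; +4.1833 ∉ [-0.6, 0.6) → out
#3 (-8,12): internal coord -8 + (12)·λ' = -11.6333; -11.6333 ∉ [-0.6, 0.6) → out
#4 (-8,8): internal coord -8 + (8)·λ' = -10.4222; -10.4222 ∉ [-0.6, 0.6) → out
#5 (4,18): internal coord 4 + (18)·λ' = -1.4500; -1.4500 ∉ [-0.6, 0.6) → out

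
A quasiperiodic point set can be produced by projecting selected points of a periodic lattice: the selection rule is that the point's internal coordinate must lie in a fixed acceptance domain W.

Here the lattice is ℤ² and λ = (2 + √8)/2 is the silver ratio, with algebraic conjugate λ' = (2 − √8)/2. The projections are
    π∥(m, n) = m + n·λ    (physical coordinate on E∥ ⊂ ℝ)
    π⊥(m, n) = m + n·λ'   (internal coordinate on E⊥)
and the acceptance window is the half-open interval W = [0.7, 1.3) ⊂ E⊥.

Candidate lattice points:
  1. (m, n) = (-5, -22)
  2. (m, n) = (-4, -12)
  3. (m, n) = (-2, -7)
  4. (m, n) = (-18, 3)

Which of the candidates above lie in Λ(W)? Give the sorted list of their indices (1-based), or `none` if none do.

2, 3

Numerically λ ≈ 2.4142 and λ' = −1/λ ≈ -0.4142.
#1 (-5,-22): internal coord -5 + (-22)·λ' = +4.1127; +4.1127 ∉ [0.7, 1.3) → out
#2 (-4,-12): internal coord -4 + (-12)·λ' = +0.9706; +0.9706 ∈ [0.7, 1.3) → IN Λ
#3 (-2,-7): internal coord -2 + (-7)·λ' = +0.8995; +0.8995 ∈ [0.7, 1.3) → IN Λ
#4 (-18,3): internal coord -18 + (3)·λ' = -19.2426; -19.2426 ∉ [0.7, 1.3) → out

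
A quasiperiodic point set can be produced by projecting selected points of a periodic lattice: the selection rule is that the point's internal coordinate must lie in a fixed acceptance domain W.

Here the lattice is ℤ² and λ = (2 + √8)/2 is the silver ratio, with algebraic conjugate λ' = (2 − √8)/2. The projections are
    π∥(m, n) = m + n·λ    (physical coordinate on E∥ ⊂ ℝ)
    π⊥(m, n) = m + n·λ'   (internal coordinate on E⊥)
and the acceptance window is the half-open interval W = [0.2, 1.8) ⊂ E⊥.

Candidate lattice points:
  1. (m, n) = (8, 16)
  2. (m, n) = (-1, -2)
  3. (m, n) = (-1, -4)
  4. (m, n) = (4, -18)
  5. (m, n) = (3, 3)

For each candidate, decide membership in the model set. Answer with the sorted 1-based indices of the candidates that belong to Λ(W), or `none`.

Numerically λ ≈ 2.4142 and λ' = −1/λ ≈ -0.4142.
[1] lift (8,16): star map gives 1.3726; window check 0.2 ≤ 1.3726 < 1.8 is true → IN Λ
[2] lift (-1,-2): star map gives -0.1716; window check 0.2 ≤ -0.1716 < 1.8 is false → out
[3] lift (-1,-4): star map gives 0.6569; window check 0.2 ≤ 0.6569 < 1.8 is true → IN Λ
[4] lift (4,-18): star map gives 11.4558; window check 0.2 ≤ 11.4558 < 1.8 is false → out
[5] lift (3,3): star map gives 1.7574; window check 0.2 ≤ 1.7574 < 1.8 is true → IN Λ

1, 3, 5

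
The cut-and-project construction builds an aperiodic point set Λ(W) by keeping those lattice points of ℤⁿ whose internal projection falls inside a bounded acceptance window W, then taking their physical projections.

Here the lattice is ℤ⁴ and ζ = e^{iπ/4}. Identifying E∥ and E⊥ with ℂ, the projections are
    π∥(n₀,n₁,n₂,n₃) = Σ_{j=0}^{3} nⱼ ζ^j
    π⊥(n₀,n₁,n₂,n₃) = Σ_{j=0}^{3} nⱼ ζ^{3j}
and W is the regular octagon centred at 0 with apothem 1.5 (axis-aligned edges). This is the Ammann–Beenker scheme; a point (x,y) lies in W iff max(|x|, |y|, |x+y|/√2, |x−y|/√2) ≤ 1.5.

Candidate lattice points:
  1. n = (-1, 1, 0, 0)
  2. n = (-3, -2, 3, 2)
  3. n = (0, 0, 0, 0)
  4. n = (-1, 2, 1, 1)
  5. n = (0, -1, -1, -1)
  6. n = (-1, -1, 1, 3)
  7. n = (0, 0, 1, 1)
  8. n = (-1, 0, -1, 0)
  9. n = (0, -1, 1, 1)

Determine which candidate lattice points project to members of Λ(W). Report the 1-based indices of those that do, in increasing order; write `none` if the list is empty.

3, 5, 7, 8

π⊥(n) = n₀ + n₁ζ³ + n₂ζ⁶ + n₃ζ⁹ where ζ = e^{iπ/4}.
#1 (-1, 1, 0, 0): internal (-1.7071, 0.7071); octagon support 1.7071 vs apothem 1.5 → ∉ W
#2 (-3, -2, 3, 2): internal (-0.1716, -3.0000); octagon support 3.0000 vs apothem 1.5 → ∉ W
#3 (0, 0, 0, 0): internal (0.0000, 0.0000); octagon support 0.0000 vs apothem 1.5 → ∈ W
#4 (-1, 2, 1, 1): internal (-1.7071, 1.1213); octagon support 2.0000 vs apothem 1.5 → ∉ W
#5 (0, -1, -1, -1): internal (0.0000, -0.4142); octagon support 0.4142 vs apothem 1.5 → ∈ W
#6 (-1, -1, 1, 3): internal (1.8284, 0.4142); octagon support 1.8284 vs apothem 1.5 → ∉ W
#7 (0, 0, 1, 1): internal (0.7071, -0.2929); octagon support 0.7071 vs apothem 1.5 → ∈ W
#8 (-1, 0, -1, 0): internal (-1.0000, 1.0000); octagon support 1.4142 vs apothem 1.5 → ∈ W
#9 (0, -1, 1, 1): internal (1.4142, -1.0000); octagon support 1.7071 vs apothem 1.5 → ∉ W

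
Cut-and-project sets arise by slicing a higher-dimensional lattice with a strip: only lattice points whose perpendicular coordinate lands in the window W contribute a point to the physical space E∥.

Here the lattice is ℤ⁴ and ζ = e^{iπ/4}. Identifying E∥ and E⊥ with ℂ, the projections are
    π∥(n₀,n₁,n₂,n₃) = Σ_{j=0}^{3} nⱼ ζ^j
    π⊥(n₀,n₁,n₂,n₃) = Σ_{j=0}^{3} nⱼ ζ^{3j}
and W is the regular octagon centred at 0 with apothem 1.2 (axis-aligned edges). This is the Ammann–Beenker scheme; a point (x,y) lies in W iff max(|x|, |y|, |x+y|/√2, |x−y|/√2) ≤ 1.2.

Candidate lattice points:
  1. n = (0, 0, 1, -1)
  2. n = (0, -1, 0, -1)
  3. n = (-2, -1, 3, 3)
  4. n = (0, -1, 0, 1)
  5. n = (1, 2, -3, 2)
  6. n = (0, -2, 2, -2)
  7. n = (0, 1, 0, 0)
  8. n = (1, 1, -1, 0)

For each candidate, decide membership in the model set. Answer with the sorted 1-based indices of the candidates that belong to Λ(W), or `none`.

7

π⊥(n) = n₀ + n₁ζ³ + n₂ζ⁶ + n₃ζ⁹ where ζ = e^{iπ/4}.
#1 (0, 0, 1, -1): internal (-0.707107, -1.707107); octagon support 1.707107 vs apothem 1.2 → ∉ W
#2 (0, -1, 0, -1): internal (0.000000, -1.414214); octagon support 1.414214 vs apothem 1.2 → ∉ W
#3 (-2, -1, 3, 3): internal (0.828427, -1.585786); octagon support 1.707107 vs apothem 1.2 → ∉ W
#4 (0, -1, 0, 1): internal (1.414214, 0.000000); octagon support 1.414214 vs apothem 1.2 → ∉ W
#5 (1, 2, -3, 2): internal (1.000000, 5.828427); octagon support 5.828427 vs apothem 1.2 → ∉ W
#6 (0, -2, 2, -2): internal (0.000000, -4.828427); octagon support 4.828427 vs apothem 1.2 → ∉ W
#7 (0, 1, 0, 0): internal (-0.707107, 0.707107); octagon support 1.000000 vs apothem 1.2 → ∈ W
#8 (1, 1, -1, 0): internal (0.292893, 1.707107); octagon support 1.707107 vs apothem 1.2 → ∉ W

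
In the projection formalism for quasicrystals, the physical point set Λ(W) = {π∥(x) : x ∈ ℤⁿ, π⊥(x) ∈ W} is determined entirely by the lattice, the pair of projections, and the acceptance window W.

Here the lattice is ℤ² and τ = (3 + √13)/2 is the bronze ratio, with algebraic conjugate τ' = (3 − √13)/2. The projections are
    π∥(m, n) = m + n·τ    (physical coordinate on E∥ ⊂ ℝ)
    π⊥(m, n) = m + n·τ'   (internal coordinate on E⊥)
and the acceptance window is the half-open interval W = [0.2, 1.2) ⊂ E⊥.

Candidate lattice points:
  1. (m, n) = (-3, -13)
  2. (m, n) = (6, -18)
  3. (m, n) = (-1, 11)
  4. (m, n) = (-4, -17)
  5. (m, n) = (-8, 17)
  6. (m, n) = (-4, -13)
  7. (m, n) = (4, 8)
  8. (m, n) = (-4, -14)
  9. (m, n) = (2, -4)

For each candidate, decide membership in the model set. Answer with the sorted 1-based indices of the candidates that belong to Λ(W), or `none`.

Numerically τ ≈ 3.30278 and τ' = −1/τ ≈ -0.30278.
#1 (-3,-13): internal coord -3 + (-13)·τ' = +0.93608; +0.93608 ∈ [0.2, 1.2) → IN Λ
#2 (6,-18): internal coord 6 + (-18)·τ' = +11.44996; +11.44996 ∉ [0.2, 1.2) → out
#3 (-1,11): internal coord -1 + (11)·τ' = -4.33053; -4.33053 ∉ [0.2, 1.2) → out
#4 (-4,-17): internal coord -4 + (-17)·τ' = +1.14719; +1.14719 ∈ [0.2, 1.2) → IN Λ
#5 (-8,17): internal coord -8 + (17)·τ' = -13.14719; -13.14719 ∉ [0.2, 1.2) → out
#6 (-4,-13): internal coord -4 + (-13)·τ' = -0.06392; -0.06392 ∉ [0.2, 1.2) → out
#7 (4,8): internal coord 4 + (8)·τ' = +1.57779; +1.57779 ∉ [0.2, 1.2) → out
#8 (-4,-14): internal coord -4 + (-14)·τ' = +0.23886; +0.23886 ∈ [0.2, 1.2) → IN Λ
#9 (2,-4): internal coord 2 + (-4)·τ' = +3.21110; +3.21110 ∉ [0.2, 1.2) → out

1, 4, 8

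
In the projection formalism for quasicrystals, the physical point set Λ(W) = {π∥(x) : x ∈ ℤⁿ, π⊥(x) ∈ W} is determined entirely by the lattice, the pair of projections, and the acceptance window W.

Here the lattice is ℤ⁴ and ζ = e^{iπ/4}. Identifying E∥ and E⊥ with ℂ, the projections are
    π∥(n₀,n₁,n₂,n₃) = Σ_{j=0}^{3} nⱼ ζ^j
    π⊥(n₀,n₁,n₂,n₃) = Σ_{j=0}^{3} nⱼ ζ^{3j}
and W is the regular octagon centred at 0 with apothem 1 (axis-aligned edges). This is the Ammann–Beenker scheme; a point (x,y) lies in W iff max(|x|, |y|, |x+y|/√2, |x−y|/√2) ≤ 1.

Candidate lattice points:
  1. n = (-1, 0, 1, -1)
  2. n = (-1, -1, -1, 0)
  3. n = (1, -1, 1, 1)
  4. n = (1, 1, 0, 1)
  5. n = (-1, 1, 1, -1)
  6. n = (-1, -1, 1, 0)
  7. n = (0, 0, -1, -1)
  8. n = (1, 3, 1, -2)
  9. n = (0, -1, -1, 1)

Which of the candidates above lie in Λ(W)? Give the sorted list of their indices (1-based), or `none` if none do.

With ζ = e^{iπ/4} the internal vectors are ζ^0,ζ^3,ζ^6,ζ^9.
#1 (-1, 0, 1, -1): internal (-1.7071, -1.7071); octagon support 2.4142 vs apothem 1 → ∉ W
#2 (-1, -1, -1, 0): internal (-0.2929, 0.2929); octagon support 0.4142 vs apothem 1 → ∈ W
#3 (1, -1, 1, 1): internal (2.4142, -1.0000); octagon support 2.4142 vs apothem 1 → ∉ W
#4 (1, 1, 0, 1): internal (1.0000, 1.4142); octagon support 1.7071 vs apothem 1 → ∉ W
#5 (-1, 1, 1, -1): internal (-2.4142, -1.0000); octagon support 2.4142 vs apothem 1 → ∉ W
#6 (-1, -1, 1, 0): internal (-0.2929, -1.7071); octagon support 1.7071 vs apothem 1 → ∉ W
#7 (0, 0, -1, -1): internal (-0.7071, 0.2929); octagon support 0.7071 vs apothem 1 → ∈ W
#8 (1, 3, 1, -2): internal (-2.5355, -0.2929); octagon support 2.5355 vs apothem 1 → ∉ W
#9 (0, -1, -1, 1): internal (1.4142, 1.0000); octagon support 1.7071 vs apothem 1 → ∉ W

2, 7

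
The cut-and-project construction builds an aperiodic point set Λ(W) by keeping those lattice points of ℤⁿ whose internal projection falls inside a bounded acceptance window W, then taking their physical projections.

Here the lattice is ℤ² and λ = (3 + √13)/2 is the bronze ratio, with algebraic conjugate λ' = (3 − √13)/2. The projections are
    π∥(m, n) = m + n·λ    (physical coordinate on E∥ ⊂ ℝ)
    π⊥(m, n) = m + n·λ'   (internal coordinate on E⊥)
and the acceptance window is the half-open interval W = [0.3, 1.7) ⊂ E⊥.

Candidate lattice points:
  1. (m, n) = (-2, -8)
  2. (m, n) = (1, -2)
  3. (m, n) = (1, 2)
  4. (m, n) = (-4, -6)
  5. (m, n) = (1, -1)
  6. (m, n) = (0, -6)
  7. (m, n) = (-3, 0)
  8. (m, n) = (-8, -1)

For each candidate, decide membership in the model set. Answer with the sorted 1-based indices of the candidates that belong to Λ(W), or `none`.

Compute λ' = (3−√13)/2 = -0.302776, so π⊥(m,n) = m -0.302776·n.
[1] lift (-2,-8): star map gives 0.422205; window check 0.3 ≤ 0.422205 < 1.7 is true → IN Λ
[2] lift (1,-2): star map gives 1.605551; window check 0.3 ≤ 1.605551 < 1.7 is true → IN Λ
[3] lift (1,2): star map gives 0.394449; window check 0.3 ≤ 0.394449 < 1.7 is true → IN Λ
[4] lift (-4,-6): star map gives -2.183346; window check 0.3 ≤ -2.183346 < 1.7 is false → out
[5] lift (1,-1): star map gives 1.302776; window check 0.3 ≤ 1.302776 < 1.7 is true → IN Λ
[6] lift (0,-6): star map gives 1.816654; window check 0.3 ≤ 1.816654 < 1.7 is false → out
[7] lift (-3,0): star map gives -3.000000; window check 0.3 ≤ -3.000000 < 1.7 is false → out
[8] lift (-8,-1): star map gives -7.697224; window check 0.3 ≤ -7.697224 < 1.7 is false → out

1, 2, 3, 5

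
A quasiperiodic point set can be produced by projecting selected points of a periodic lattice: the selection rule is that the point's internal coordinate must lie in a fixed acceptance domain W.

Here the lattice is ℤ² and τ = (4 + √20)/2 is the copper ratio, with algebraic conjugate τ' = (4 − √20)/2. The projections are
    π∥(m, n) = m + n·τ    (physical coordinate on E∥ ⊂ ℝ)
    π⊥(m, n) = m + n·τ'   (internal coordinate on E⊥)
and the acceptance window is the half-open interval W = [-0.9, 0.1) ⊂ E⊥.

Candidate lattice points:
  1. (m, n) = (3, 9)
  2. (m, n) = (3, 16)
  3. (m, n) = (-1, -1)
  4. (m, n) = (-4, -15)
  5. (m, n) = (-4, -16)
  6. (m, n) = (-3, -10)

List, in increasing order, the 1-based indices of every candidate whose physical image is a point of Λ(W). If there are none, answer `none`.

2, 3, 4, 5, 6

τ' = (4−√20)/2 ≈ -0.23607.
candidate 1: (m,n)=(3,9) → π∥ = 3+9·τ ≈ 41.12461, π⊥ = 3+9·τ' ≈ 0.87539 ∉ [-0.9, 0.1) ⇒ out
candidate 2: (m,n)=(3,16) → π∥ = 3+16·τ ≈ 70.77709, π⊥ = 3+16·τ' ≈ -0.77709 ∈ [-0.9, 0.1) ⇒ IN Λ
candidate 3: (m,n)=(-1,-1) → π∥ = -1-1·τ ≈ -5.23607, π⊥ = -1-1·τ' ≈ -0.76393 ∈ [-0.9, 0.1) ⇒ IN Λ
candidate 4: (m,n)=(-4,-15) → π∥ = -4-15·τ ≈ -67.54102, π⊥ = -4-15·τ' ≈ -0.45898 ∈ [-0.9, 0.1) ⇒ IN Λ
candidate 5: (m,n)=(-4,-16) → π∥ = -4-16·τ ≈ -71.77709, π⊥ = -4-16·τ' ≈ -0.22291 ∈ [-0.9, 0.1) ⇒ IN Λ
candidate 6: (m,n)=(-3,-10) → π∥ = -3-10·τ ≈ -45.36068, π⊥ = -3-10·τ' ≈ -0.63932 ∈ [-0.9, 0.1) ⇒ IN Λ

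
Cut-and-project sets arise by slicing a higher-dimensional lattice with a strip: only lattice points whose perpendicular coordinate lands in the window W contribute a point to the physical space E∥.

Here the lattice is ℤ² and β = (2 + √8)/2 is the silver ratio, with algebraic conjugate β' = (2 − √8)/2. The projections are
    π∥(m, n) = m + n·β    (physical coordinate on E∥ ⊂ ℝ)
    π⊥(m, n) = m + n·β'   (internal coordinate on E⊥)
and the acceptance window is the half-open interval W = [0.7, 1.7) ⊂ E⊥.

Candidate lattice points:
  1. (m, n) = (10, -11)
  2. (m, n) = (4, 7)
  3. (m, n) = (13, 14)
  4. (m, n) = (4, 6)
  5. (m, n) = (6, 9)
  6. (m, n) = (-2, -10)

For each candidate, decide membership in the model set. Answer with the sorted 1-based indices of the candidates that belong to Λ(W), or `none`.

Numerically β ≈ 2.414214 and β' = −1/β ≈ -0.414214.
candidate 1: (m,n)=(10,-11) → π∥ = 10-11·β ≈ -16.556349, π⊥ = 10-11·β' ≈ 14.556349 ∉ [0.7, 1.7) ⇒ out
candidate 2: (m,n)=(4,7) → π∥ = 4+7·β ≈ 20.899495, π⊥ = 4+7·β' ≈ 1.100505 ∈ [0.7, 1.7) ⇒ IN Λ
candidate 3: (m,n)=(13,14) → π∥ = 13+14·β ≈ 46.798990, π⊥ = 13+14·β' ≈ 7.201010 ∉ [0.7, 1.7) ⇒ out
candidate 4: (m,n)=(4,6) → π∥ = 4+6·β ≈ 18.485281, π⊥ = 4+6·β' ≈ 1.514719 ∈ [0.7, 1.7) ⇒ IN Λ
candidate 5: (m,n)=(6,9) → π∥ = 6+9·β ≈ 27.727922, π⊥ = 6+9·β' ≈ 2.272078 ∉ [0.7, 1.7) ⇒ out
candidate 6: (m,n)=(-2,-10) → π∥ = -2-10·β ≈ -26.142136, π⊥ = -2-10·β' ≈ 2.142136 ∉ [0.7, 1.7) ⇒ out

2, 4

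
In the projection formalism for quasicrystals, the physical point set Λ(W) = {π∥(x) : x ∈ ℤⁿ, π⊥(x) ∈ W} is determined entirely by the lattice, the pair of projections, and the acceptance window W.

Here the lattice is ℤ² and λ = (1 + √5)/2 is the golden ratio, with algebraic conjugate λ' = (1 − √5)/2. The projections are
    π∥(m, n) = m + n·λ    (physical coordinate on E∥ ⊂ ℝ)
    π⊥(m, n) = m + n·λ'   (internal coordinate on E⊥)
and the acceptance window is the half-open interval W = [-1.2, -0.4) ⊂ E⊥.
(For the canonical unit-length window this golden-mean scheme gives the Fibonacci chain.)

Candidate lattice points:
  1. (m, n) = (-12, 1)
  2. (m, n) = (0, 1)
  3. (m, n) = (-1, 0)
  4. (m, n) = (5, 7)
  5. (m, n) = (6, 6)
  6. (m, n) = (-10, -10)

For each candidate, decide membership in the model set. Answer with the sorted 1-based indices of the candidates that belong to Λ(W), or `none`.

λ' = (1−√5)/2 ≈ -0.61803.
candidate 1: (m,n)=(-12,1) → π∥ = -12+1·λ ≈ -10.38197, π⊥ = -12+1·λ' ≈ -12.61803 ∉ [-1.2, -0.4) ⇒ out
candidate 2: (m,n)=(0,1) → π∥ = 0+1·λ ≈ 1.61803, π⊥ = 0+1·λ' ≈ -0.61803 ∈ [-1.2, -0.4) ⇒ IN Λ
candidate 3: (m,n)=(-1,0) → π∥ = -1+0·λ ≈ -1.00000, π⊥ = -1+0·λ' ≈ -1.00000 ∈ [-1.2, -0.4) ⇒ IN Λ
candidate 4: (m,n)=(5,7) → π∥ = 5+7·λ ≈ 16.32624, π⊥ = 5+7·λ' ≈ 0.67376 ∉ [-1.2, -0.4) ⇒ out
candidate 5: (m,n)=(6,6) → π∥ = 6+6·λ ≈ 15.70820, π⊥ = 6+6·λ' ≈ 2.29180 ∉ [-1.2, -0.4) ⇒ out
candidate 6: (m,n)=(-10,-10) → π∥ = -10-10·λ ≈ -26.18034, π⊥ = -10-10·λ' ≈ -3.81966 ∉ [-1.2, -0.4) ⇒ out

2, 3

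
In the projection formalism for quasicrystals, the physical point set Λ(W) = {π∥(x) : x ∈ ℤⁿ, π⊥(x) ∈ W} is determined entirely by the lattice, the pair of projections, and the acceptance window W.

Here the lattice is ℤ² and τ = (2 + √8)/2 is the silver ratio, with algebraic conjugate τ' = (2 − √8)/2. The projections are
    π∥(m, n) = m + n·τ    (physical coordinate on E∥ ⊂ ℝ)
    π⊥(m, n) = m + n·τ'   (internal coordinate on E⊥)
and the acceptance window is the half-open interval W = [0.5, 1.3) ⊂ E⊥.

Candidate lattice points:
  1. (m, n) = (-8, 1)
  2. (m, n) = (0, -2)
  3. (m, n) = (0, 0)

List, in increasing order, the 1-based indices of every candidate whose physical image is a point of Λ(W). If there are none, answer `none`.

τ' = (2−√8)/2 ≈ -0.414214.
#1 (-8,1): internal coord -8 + (1)·τ' = -8.414214; -8.414214 ∉ [0.5, 1.3) → out
#2 (0,-2): internal coord 0 + (-2)·τ' = +0.828427; +0.828427 ∈ [0.5, 1.3) → IN Λ
#3 (0,0): internal coord 0 + (0)·τ' = +0.000000; +0.000000 ∉ [0.5, 1.3) → out

2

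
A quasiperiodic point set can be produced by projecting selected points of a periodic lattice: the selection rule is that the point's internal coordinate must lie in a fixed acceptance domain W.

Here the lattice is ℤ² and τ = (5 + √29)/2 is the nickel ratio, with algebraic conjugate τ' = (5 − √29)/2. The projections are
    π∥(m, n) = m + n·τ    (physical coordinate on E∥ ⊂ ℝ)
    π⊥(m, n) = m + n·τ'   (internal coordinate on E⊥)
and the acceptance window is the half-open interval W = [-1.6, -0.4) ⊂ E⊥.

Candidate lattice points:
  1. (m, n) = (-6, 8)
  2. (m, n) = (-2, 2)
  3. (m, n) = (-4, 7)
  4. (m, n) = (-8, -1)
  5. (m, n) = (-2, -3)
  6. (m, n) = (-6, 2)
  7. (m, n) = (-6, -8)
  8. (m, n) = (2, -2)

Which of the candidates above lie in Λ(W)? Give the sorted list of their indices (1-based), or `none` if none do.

Numerically τ ≈ 5.192582 and τ' = −1/τ ≈ -0.192582.
candidate 1: (m,n)=(-6,8) → π∥ = -6+8·τ ≈ 35.540659, π⊥ = -6+8·τ' ≈ -7.540659 ∉ [-1.6, -0.4) ⇒ out
candidate 2: (m,n)=(-2,2) → π∥ = -2+2·τ ≈ 8.385165, π⊥ = -2+2·τ' ≈ -2.385165 ∉ [-1.6, -0.4) ⇒ out
candidate 3: (m,n)=(-4,7) → π∥ = -4+7·τ ≈ 32.348077, π⊥ = -4+7·τ' ≈ -5.348077 ∉ [-1.6, -0.4) ⇒ out
candidate 4: (m,n)=(-8,-1) → π∥ = -8-1·τ ≈ -13.192582, π⊥ = -8-1·τ' ≈ -7.807418 ∉ [-1.6, -0.4) ⇒ out
candidate 5: (m,n)=(-2,-3) → π∥ = -2-3·τ ≈ -17.577747, π⊥ = -2-3·τ' ≈ -1.422253 ∈ [-1.6, -0.4) ⇒ IN Λ
candidate 6: (m,n)=(-6,2) → π∥ = -6+2·τ ≈ 4.385165, π⊥ = -6+2·τ' ≈ -6.385165 ∉ [-1.6, -0.4) ⇒ out
candidate 7: (m,n)=(-6,-8) → π∥ = -6-8·τ ≈ -47.540659, π⊥ = -6-8·τ' ≈ -4.459341 ∉ [-1.6, -0.4) ⇒ out
candidate 8: (m,n)=(2,-2) → π∥ = 2-2·τ ≈ -8.385165, π⊥ = 2-2·τ' ≈ 2.385165 ∉ [-1.6, -0.4) ⇒ out

5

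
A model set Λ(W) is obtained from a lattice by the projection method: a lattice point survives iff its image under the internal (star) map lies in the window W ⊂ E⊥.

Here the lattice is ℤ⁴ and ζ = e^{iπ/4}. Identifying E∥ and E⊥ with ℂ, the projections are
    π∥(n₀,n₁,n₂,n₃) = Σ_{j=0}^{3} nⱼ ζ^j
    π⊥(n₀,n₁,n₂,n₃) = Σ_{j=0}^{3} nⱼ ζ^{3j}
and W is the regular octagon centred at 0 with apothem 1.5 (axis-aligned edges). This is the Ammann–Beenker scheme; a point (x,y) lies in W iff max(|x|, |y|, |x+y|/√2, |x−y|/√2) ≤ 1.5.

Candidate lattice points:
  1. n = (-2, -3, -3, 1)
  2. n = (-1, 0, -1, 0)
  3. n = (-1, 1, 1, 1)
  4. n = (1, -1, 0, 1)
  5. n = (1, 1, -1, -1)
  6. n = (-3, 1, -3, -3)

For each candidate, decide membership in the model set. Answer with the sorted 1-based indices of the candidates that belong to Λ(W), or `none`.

2, 3, 5

π⊥(n) = n₀ + n₁ζ³ + n₂ζ⁶ + n₃ζ⁹ where ζ = e^{iπ/4}.
candidate 1: n = (-2, -3, -3, 1) → π⊥ ≈ (+0.828427, +1.585786); max(|x|,|y|,|x±y|/√2) = 1.707107 > 1.5 ⇒ ∉ W
candidate 2: n = (-1, 0, -1, 0) → π⊥ ≈ (-1.000000, +1.000000); max(|x|,|y|,|x±y|/√2) = 1.414214 ≤ 1.5 ⇒ ∈ W
candidate 3: n = (-1, 1, 1, 1) → π⊥ ≈ (-1.000000, +0.414214); max(|x|,|y|,|x±y|/√2) = 1.000000 ≤ 1.5 ⇒ ∈ W
candidate 4: n = (1, -1, 0, 1) → π⊥ ≈ (+2.414214, +0.000000); max(|x|,|y|,|x±y|/√2) = 2.414214 > 1.5 ⇒ ∉ W
candidate 5: n = (1, 1, -1, -1) → π⊥ ≈ (-0.414214, +1.000000); max(|x|,|y|,|x±y|/√2) = 1.000000 ≤ 1.5 ⇒ ∈ W
candidate 6: n = (-3, 1, -3, -3) → π⊥ ≈ (-5.828427, +1.585786); max(|x|,|y|,|x±y|/√2) = 5.828427 > 1.5 ⇒ ∉ W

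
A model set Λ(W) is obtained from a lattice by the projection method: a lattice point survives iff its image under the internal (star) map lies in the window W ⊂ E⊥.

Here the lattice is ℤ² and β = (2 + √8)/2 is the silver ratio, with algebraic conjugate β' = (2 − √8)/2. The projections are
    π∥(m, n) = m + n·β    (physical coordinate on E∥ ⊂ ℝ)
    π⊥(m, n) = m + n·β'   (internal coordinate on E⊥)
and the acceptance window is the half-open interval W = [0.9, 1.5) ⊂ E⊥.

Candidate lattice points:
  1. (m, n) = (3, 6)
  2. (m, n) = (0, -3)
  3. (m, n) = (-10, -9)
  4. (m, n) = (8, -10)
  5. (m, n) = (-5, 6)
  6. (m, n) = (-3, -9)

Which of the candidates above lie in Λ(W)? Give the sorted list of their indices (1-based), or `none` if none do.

Compute β' = (2−√8)/2 = -0.414214, so π⊥(m,n) = m -0.414214·n.
[1] lift (3,6): star map gives 0.514719; window check 0.9 ≤ 0.514719 < 1.5 is false → out
[2] lift (0,-3): star map gives 1.242641; window check 0.9 ≤ 1.242641 < 1.5 is true → IN Λ
[3] lift (-10,-9): star map gives -6.272078; window check 0.9 ≤ -6.272078 < 1.5 is false → out
[4] lift (8,-10): star map gives 12.142136; window check 0.9 ≤ 12.142136 < 1.5 is false → out
[5] lift (-5,6): star map gives -7.485281; window check 0.9 ≤ -7.485281 < 1.5 is false → out
[6] lift (-3,-9): star map gives 0.727922; window check 0.9 ≤ 0.727922 < 1.5 is false → out

2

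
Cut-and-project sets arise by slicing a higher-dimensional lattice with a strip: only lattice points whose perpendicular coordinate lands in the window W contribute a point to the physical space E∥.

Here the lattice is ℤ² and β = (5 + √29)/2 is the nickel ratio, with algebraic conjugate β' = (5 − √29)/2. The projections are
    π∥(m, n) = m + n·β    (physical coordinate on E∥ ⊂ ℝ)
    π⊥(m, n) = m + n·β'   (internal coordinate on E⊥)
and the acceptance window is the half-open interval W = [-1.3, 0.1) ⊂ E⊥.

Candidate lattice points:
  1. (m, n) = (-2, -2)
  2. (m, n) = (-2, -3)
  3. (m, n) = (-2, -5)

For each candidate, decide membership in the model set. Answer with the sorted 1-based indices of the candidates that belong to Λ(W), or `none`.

3

Numerically β ≈ 5.1926 and β' = −1/β ≈ -0.1926.
#1 (-2,-2): internal coord -2 + (-2)·β' = -1.6148; -1.6148 ∉ [-1.3, 0.1) → out
#2 (-2,-3): internal coord -2 + (-3)·β' = -1.4223; -1.4223 ∉ [-1.3, 0.1) → out
#3 (-2,-5): internal coord -2 + (-5)·β' = -1.0371; -1.0371 ∈ [-1.3, 0.1) → IN Λ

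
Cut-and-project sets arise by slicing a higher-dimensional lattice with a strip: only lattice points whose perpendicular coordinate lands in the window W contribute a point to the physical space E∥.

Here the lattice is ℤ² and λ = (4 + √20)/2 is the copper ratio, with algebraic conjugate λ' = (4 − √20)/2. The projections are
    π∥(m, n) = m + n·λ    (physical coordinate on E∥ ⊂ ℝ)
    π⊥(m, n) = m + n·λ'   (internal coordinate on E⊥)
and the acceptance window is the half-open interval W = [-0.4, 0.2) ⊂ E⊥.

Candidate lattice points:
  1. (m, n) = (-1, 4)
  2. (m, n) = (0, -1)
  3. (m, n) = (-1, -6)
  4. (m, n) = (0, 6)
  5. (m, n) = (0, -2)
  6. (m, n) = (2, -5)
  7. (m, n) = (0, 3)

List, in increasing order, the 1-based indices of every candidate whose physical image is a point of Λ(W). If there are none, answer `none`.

Numerically λ ≈ 4.23607 and λ' = −1/λ ≈ -0.23607.
candidate 1: (m,n)=(-1,4) → π∥ = -1+4·λ ≈ 15.94427, π⊥ = -1+4·λ' ≈ -1.94427 ∉ [-0.4, 0.2) ⇒ out
candidate 2: (m,n)=(0,-1) → π∥ = 0-1·λ ≈ -4.23607, π⊥ = 0-1·λ' ≈ 0.23607 ∉ [-0.4, 0.2) ⇒ out
candidate 3: (m,n)=(-1,-6) → π∥ = -1-6·λ ≈ -26.41641, π⊥ = -1-6·λ' ≈ 0.41641 ∉ [-0.4, 0.2) ⇒ out
candidate 4: (m,n)=(0,6) → π∥ = 0+6·λ ≈ 25.41641, π⊥ = 0+6·λ' ≈ -1.41641 ∉ [-0.4, 0.2) ⇒ out
candidate 5: (m,n)=(0,-2) → π∥ = 0-2·λ ≈ -8.47214, π⊥ = 0-2·λ' ≈ 0.47214 ∉ [-0.4, 0.2) ⇒ out
candidate 6: (m,n)=(2,-5) → π∥ = 2-5·λ ≈ -19.18034, π⊥ = 2-5·λ' ≈ 3.18034 ∉ [-0.4, 0.2) ⇒ out
candidate 7: (m,n)=(0,3) → π∥ = 0+3·λ ≈ 12.70820, π⊥ = 0+3·λ' ≈ -0.70820 ∉ [-0.4, 0.2) ⇒ out

none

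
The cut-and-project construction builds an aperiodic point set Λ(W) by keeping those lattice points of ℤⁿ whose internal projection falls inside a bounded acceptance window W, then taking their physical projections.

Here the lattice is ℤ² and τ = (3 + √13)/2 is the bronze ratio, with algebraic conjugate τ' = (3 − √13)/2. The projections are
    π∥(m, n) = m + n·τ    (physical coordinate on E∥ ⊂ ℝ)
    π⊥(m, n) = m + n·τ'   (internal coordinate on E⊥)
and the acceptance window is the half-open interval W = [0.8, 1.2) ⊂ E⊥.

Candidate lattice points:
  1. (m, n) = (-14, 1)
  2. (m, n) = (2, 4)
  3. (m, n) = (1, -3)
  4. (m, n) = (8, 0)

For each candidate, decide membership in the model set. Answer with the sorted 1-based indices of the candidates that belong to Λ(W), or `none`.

τ' = (3−√13)/2 ≈ -0.302776.
#1 (-14,1): internal coord -14 + (1)·τ' = -14.302776; -14.302776 ∉ [0.8, 1.2) → out
#2 (2,4): internal coord 2 + (4)·τ' = +0.788897; +0.788897 ∉ [0.8, 1.2) → out
#3 (1,-3): internal coord 1 + (-3)·τ' = +1.908327; +1.908327 ∉ [0.8, 1.2) → out
#4 (8,0): internal coord 8 + (0)·τ' = +8.000000; +8.000000 ∉ [0.8, 1.2) → out

none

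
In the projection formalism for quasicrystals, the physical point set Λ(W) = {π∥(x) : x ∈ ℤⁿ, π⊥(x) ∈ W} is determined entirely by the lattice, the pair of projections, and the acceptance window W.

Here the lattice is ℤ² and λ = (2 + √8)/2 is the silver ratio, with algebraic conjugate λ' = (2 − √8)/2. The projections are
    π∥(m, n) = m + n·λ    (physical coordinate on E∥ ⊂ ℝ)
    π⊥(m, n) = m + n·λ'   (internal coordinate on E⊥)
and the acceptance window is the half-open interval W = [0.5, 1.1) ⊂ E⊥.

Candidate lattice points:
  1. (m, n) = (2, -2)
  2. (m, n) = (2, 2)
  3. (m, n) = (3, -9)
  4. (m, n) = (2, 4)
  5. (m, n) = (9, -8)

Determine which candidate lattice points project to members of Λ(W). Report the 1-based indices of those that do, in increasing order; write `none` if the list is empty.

Numerically λ ≈ 2.4142 and λ' = −1/λ ≈ -0.4142.
candidate 1: (m,n)=(2,-2) → π∥ = 2-2·λ ≈ -2.8284, π⊥ = 2-2·λ' ≈ 2.8284 ∉ [0.5, 1.1) ⇒ out
candidate 2: (m,n)=(2,2) → π∥ = 2+2·λ ≈ 6.8284, π⊥ = 2+2·λ' ≈ 1.1716 ∉ [0.5, 1.1) ⇒ out
candidate 3: (m,n)=(3,-9) → π∥ = 3-9·λ ≈ -18.7279, π⊥ = 3-9·λ' ≈ 6.7279 ∉ [0.5, 1.1) ⇒ out
candidate 4: (m,n)=(2,4) → π∥ = 2+4·λ ≈ 11.6569, π⊥ = 2+4·λ' ≈ 0.3431 ∉ [0.5, 1.1) ⇒ out
candidate 5: (m,n)=(9,-8) → π∥ = 9-8·λ ≈ -10.3137, π⊥ = 9-8·λ' ≈ 12.3137 ∉ [0.5, 1.1) ⇒ out

none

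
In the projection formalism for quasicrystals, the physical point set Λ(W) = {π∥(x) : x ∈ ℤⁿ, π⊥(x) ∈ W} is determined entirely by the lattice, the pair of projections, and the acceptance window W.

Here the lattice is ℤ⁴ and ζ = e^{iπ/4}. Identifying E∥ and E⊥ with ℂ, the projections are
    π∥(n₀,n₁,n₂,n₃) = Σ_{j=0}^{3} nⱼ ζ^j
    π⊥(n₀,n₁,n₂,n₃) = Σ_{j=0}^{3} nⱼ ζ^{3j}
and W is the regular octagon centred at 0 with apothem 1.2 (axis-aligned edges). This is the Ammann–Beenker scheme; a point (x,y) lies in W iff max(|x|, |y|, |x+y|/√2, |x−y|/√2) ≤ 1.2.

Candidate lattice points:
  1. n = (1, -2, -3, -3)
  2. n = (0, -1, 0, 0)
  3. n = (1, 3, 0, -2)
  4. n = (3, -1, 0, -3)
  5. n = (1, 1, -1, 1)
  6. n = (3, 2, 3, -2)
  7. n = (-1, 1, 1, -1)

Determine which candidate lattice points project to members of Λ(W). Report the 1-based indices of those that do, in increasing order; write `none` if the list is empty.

With ζ = e^{iπ/4} the internal vectors are ζ^0,ζ^3,ζ^6,ζ^9.
#1 (1, -2, -3, -3): internal (0.29289, -0.53553); octagon support 0.58579 vs apothem 1.2 → ∈ W
#2 (0, -1, 0, 0): internal (0.70711, -0.70711); octagon support 1.00000 vs apothem 1.2 → ∈ W
#3 (1, 3, 0, -2): internal (-2.53553, 0.70711); octagon support 2.53553 vs apothem 1.2 → ∉ W
#4 (3, -1, 0, -3): internal (1.58579, -2.82843); octagon support 3.12132 vs apothem 1.2 → ∉ W
#5 (1, 1, -1, 1): internal (1.00000, 2.41421); octagon support 2.41421 vs apothem 1.2 → ∉ W
#6 (3, 2, 3, -2): internal (0.17157, -3.00000); octagon support 3.00000 vs apothem 1.2 → ∉ W
#7 (-1, 1, 1, -1): internal (-2.41421, -1.00000); octagon support 2.41421 vs apothem 1.2 → ∉ W

1, 2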